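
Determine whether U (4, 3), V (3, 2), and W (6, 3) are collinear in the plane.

No

UV = (-1, -1), UW = (2, 0).
det[UV; UW] = (-1)(0) − (-1)(2) = 2.
The determinant is nonzero, so they are not collinear.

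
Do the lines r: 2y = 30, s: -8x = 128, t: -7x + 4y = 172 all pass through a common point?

The three lines meet at one point iff the augmented coefficient matrix [aᵢ bᵢ cᵢ] has rank < 3, i.e. its determinant vanishes.
Here the determinant is 0.
It vanishes, so the lines are concurrent at (-16, 15).

Yes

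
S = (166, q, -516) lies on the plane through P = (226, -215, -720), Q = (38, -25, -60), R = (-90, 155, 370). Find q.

The plane through P, Q, R has equation −37100x − 3640y − 9520z = -747600.
Substituting S: (-3640)q + (-1246280) = -747600, so q = -137.

-137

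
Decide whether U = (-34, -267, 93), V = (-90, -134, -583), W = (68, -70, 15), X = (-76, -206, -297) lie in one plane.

No

A normal to the plane through U, V, W is n = UV × UW = (122798, -73320, -24598).
The plane has equation n·P = 13113694. For X: n·X = 13076878.
13076878 ≠ 13113694, so X is off the plane.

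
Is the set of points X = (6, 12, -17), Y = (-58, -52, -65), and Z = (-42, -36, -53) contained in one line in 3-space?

Yes

XY = (-64, -64, -48), XZ = (-48, -48, -36).
XY × XZ = (0, 0, 0).
The cross product vanishes, so the three points are collinear.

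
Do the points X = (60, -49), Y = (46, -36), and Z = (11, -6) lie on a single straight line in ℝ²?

No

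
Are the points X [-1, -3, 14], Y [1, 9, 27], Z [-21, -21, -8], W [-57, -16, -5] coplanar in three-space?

The four points are coplanar iff the 3×3 determinant with rows XY, XZ, XW is zero.
Rows: (2, 12, 13), (-20, -18, -22), (-56, -13, -19).
Expanding along the first row: (2)(56) − (12)(-852) + (13)(-748) = 612.
Nonzero ⇒ not coplanar.

No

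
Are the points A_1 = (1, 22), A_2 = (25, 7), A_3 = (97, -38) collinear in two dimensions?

Yes

A_1A_2 = (24, -15), A_1A_3 = (96, -60).
Checking proportionality: A_1A_3 = 4·A_1A_2, so the vectors are parallel and the points are collinear.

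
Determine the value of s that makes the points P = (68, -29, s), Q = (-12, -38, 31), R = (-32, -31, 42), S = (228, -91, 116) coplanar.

246

The points are coplanar iff PQ · (PR × PS) = 0.
Expanding, this is linear in s: (620)s + (-152520) = 0.
So s = 246.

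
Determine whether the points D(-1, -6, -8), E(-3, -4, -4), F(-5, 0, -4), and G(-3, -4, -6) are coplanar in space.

With D as base: DE = (-2, 2, 4), DF = (-4, 6, 4), DG = (-2, 2, 2).
DF × DG = (4, 0, 4).
DE · (DF × DG) = 8.
Since 8 ≠ 0, the four points are not coplanar.

No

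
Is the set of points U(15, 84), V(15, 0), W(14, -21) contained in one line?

UV = (0, -84), UW = (-1, -105).
det[UV; UW] = (0)(-105) − (-84)(-1) = -84.
The determinant is nonzero, so they are not collinear.

No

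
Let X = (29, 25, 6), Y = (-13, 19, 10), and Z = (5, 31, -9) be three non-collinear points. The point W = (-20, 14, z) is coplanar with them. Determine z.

18

A normal to the plane is n = XY × XZ = (66, -726, -396).
W lies in the plane iff n · XW = 0.
This gives (-396)z + (7128) = 0, so z = 18.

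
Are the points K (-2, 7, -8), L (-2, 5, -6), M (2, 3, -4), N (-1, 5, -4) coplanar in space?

No

The four points are coplanar iff the 3×3 determinant with rows KL, KM, KN is zero.
Rows: (0, -2, 2), (4, -4, 4), (1, -2, 4).
Expanding along the first row: (0)(-8) − (-2)(12) + (2)(-4) = 16.
Nonzero ⇒ not coplanar.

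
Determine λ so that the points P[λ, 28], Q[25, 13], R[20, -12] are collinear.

Collinearity: (P − Q) must be parallel to (R − Q) = (-5, -25).
Cross-multiplying the components: (λ − 25)·(-25) = (15)·(-5).
Solving gives λ = 28.

28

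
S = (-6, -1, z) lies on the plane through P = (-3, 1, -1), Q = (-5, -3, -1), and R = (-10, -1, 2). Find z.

0

The plane through P, Q, R has equation −12x + 6y − 24z = 66.
Substituting S: (-24)z + (66) = 66, so z = 0.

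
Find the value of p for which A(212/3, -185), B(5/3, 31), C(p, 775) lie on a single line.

The three points are collinear iff det[AB; AC] = 0.
This determinant is linear in p: (-216)p + (-50976) = 0, so p = -236.

-236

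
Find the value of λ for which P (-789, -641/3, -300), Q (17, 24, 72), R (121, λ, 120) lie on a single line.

164/3

Direction PQ = (806, 713/3, 372). From the x-coordinate of R, the parameter along the line is τ = (121 − (-789))/806 = 35/31.
Then λ = (-641/3) + 35/31·(713/3) = 164/3.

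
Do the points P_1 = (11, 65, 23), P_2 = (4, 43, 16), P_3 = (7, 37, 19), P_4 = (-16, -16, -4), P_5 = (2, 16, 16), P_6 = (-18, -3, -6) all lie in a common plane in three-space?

No

The plane through P_1, P_2, P_3 has normal n = P_1P_2 × P_1P_3 = (-108, 0, 108) and equation n·P = 1296.
Checking the remaining points: n·P_4 = 1296, n·P_5 = 1512, n·P_6 = 1296.
Since n·P_5 = 1512 ≠ 1296, P_5 is off the plane and the points are not all coplanar.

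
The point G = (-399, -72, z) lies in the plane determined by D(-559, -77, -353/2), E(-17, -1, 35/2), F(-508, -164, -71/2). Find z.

The plane through D, E, F has equation 27594x − 66528y − 51030z = -1295595.
Substituting G: (-51030)z + (-6219990) = -1295595, so z = -193/2.

-193/2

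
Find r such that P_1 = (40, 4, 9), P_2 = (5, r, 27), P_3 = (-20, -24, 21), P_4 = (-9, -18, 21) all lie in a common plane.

-8

Coplanarity ⇔ det[P_1P_2; P_1P_3; P_1P_4] = 0.
Expanding, this is linear in r: (132)r + (1056) = 0.
So r = -8.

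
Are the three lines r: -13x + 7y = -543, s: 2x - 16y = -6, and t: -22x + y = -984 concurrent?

Intersecting r and s: solving the 2×2 system gives (x, y) = (45, 6).
Substitute into t: (-22)(45) + (1)(6) = -984.
This equals -984, so (45, 6) lies on all three lines and they are concurrent.

Yes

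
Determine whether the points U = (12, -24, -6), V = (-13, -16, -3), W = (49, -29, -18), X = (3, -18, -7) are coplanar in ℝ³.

No

With U as base: UV = (-25, 8, 3), UW = (37, -5, -12), UX = (-9, 6, -1).
UW × UX = (77, 145, 177).
UV · (UW × UX) = -234.
Since -234 ≠ 0, the four points are not coplanar.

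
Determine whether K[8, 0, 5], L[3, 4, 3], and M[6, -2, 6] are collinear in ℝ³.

KL = (-5, 4, -2), KM = (-2, -2, 1).
KL × KM = (0, 9, 18).
The cross product is nonzero, so the points do not lie on one line.

No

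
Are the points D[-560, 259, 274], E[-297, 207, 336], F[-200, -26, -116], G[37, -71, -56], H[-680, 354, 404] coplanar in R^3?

The plane through D, E, F has normal n = DE × DF = (37950, 124890, -56235) and equation n·P = -4313880.
Checking the remaining points: n·G = -4313880, n·H = -4313880.
All equal -4313880, so all 5 points lie in one plane.

Yes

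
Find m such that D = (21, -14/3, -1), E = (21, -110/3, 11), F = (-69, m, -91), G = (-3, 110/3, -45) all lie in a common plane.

-149/3

The points are coplanar iff DE · (DF × DG) = 0.
Expanding, this is linear in m: (288)m + (14304) = 0.
So m = -149/3.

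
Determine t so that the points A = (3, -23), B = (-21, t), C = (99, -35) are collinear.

-20

Collinearity: (B − A) must be parallel to (C − A) = (96, -12).
Cross-multiplying the components: (t − (-23))·(96) = (-24)·(-12).
Solving gives t = -20.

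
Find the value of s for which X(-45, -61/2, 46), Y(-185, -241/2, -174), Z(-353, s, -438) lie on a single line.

-457/2

Direction XY = (-140, -90, -220). From the x-coordinate of Z, the parameter along the line is τ = (-353 − (-45))/(-140) = 11/5.
Then s = (-61/2) + 11/5·(-90) = -457/2.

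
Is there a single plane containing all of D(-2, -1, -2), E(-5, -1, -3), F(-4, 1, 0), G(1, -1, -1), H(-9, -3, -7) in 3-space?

Yes

The plane through D, E, F has normal n = DE × DF = (2, 8, -6) and equation n·P = 0.
Checking the remaining points: n·G = 0, n·H = 0.
All equal 0, so all 5 points lie in one plane.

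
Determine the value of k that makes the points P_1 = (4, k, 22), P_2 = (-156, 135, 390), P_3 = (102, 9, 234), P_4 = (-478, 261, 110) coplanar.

39

Coplanarity ⇔ det[P_1P_2; P_1P_3; P_1P_4] = 0.
Expanding, this is linear in k: (-122472)k + (4776408) = 0.
So k = 39.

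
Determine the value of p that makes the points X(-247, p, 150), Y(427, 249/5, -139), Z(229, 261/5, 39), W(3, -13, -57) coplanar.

-14

Coplanarity ⇔ det[XY; XZ; XW] = 0.
Expanding, this is linear in p: (59236)p + (829304) = 0.
So p = -14.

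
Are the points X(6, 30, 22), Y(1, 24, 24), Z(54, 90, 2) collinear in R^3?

XY = (-5, -6, 2), XZ = (48, 60, -20).
XY × XZ = (0, -4, -12).
The cross product is nonzero, so the points do not lie on one line.

No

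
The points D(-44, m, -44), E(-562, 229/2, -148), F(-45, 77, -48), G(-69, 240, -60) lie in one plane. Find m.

-13/2

Coplanarity ⇔ det[DE; DF; DG] = 0.
Expanding, this is linear in m: (-3804)m + (-24726) = 0.
So m = -13/2.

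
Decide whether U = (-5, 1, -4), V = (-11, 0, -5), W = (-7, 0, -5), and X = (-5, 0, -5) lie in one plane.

A normal to the plane through U, V, W is n = UV × UW = (0, -4, 4).
The plane has equation n·P = -20. For X: n·X = -20.
Equal, so X lies in the plane and all four are coplanar.

Yes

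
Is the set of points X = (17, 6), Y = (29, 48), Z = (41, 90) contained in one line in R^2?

Yes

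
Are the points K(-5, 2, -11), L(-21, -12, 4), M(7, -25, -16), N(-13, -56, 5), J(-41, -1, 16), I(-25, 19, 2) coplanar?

The plane through K, L, M has normal n = KL × KM = (475, 100, 600) and equation n·P = -8775.
Checking the remaining points: n·N = -8775, n·J = -9975, n·I = -8775.
Since n·J = -9975 ≠ -8775, J is off the plane and the points are not all coplanar.

No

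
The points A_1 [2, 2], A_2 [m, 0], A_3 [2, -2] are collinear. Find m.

2

Collinearity: (A_2 − A_1) must be parallel to (A_3 − A_1) = (0, -4).
Cross-multiplying the components: (m − 2)·(-4) = (-2)·(0).
Solving gives m = 2.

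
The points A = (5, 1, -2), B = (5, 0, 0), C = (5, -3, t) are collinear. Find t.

Direction AB = (0, -1, 2). From the y-coordinate of C, the parameter along the line is τ = (-3 − 1)/(-1) = 4.
Then t = (-2) + 4·(2) = 6.

6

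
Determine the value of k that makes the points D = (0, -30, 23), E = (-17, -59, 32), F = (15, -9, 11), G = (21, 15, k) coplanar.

20

The points are coplanar iff DE · (DF × DG) = 0.
Expanding, this is linear in k: (78)k + (-1560) = 0.
So k = 20.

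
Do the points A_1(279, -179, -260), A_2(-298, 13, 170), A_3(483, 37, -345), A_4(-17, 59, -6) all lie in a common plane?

With A_1 as base: A_1A_2 = (-577, 192, 430), A_1A_3 = (204, 216, -85), A_1A_4 = (-296, 238, 254).
A_1A_3 × A_1A_4 = (75094, -26656, 112488).
A_1A_2 · (A_1A_3 × A_1A_4) = -77350.
Since -77350 ≠ 0, the four points are not coplanar.

No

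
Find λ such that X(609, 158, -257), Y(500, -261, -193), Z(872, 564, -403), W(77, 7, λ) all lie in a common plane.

Coplanarity ⇔ det[XY; XZ; XW] = 0.
Expanding, this is linear in λ: (65943)λ + (-1912347) = 0.
So λ = 29.

29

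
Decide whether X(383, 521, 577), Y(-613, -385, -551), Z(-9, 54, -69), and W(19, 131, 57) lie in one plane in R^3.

Yes

The four points are coplanar iff the 3×3 determinant with rows XY, XZ, XW is zero.
Rows: (-996, -906, -1128), (-392, -467, -646), (-364, -390, -520).
Expanding along the first row: (-996)(-9100) − (-906)(-31304) + (-1128)(-17108) = 0.
Zero determinant ⇒ coplanar.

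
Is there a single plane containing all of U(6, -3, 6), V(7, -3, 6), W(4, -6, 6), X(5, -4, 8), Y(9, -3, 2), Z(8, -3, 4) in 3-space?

The plane through U, V, W has normal n = UV × UW = (0, 0, -3) and equation n·P = -18.
Checking the remaining points: n·X = -24, n·Y = -6, n·Z = -12.
Since n·X = -24 ≠ -18, X is off the plane and the points are not all coplanar.

No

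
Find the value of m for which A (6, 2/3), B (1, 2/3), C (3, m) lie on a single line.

2/3

Collinearity: (C − A) must be parallel to (B − A) = (-5, 0).
Cross-multiplying the components: (m − 2/3)·(-5) = (-3)·(0).
Solving gives m = 2/3.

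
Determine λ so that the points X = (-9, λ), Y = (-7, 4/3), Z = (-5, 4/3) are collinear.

4/3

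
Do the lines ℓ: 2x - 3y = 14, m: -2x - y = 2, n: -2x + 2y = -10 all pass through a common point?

The three lines meet at one point iff the augmented coefficient matrix [aᵢ bᵢ cᵢ] has rank < 3, i.e. its determinant vanishes.
Here the determinant is 0.
It vanishes, so the lines are concurrent at (1, -4).

Yes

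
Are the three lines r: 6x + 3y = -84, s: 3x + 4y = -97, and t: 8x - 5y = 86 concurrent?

Yes

Lines aᵢx + bᵢy = cᵢ with pairwise distinct directions are concurrent exactly when det[aᵢ bᵢ cᵢ] = 0.
Here the determinant is 0.
It vanishes, so the lines are concurrent at (-3, -22).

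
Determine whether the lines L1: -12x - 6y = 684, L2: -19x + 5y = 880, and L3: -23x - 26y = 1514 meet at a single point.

Yes

Intersecting L1 and L2: solving the 2×2 system gives (x, y) = (-50, -14).
Substitute into L3: (-23)(-50) + (-26)(-14) = 1514.
This equals 1514, so (-50, -14) lies on all three lines and they are concurrent.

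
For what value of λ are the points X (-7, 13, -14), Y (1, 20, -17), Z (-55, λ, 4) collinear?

Direction XY = (8, 7, -3). From the x-coordinate of Z, the parameter along the line is τ = (-55 − (-7))/8 = -6.
Then λ = 13 + (-6)·(7) = -29.

-29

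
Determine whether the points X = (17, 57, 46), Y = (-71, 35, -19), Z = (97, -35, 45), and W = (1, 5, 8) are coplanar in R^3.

A normal to the plane through X, Y, Z is n = XY × XZ = (-5958, -5288, 9856).
The plane has equation n·P = 50674. For W: n·W = 46450.
46450 ≠ 50674, so W is off the plane.

No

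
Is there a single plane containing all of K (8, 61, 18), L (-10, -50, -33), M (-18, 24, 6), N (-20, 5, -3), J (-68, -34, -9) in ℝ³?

The plane through K, L, M has normal n = KL × KM = (-555, 1110, -2220) and equation n·P = 23310.
Checking the remaining points: n·N = 23310, n·J = 19980.
Since n·J = 19980 ≠ 23310, J is off the plane and the points are not all coplanar.

No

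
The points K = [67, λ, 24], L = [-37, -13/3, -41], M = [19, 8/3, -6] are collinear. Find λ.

26/3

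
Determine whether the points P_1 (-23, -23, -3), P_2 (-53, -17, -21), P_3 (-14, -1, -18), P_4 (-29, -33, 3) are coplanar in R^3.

Yes

The four points are coplanar iff the 3×3 determinant with rows P_1P_2, P_1P_3, P_1P_4 is zero.
Rows: (-30, 6, -18), (9, 22, -15), (-6, -10, 6).
Expanding along the first row: (-30)(-18) − (6)(-36) + (-18)(42) = 0.
Zero determinant ⇒ coplanar.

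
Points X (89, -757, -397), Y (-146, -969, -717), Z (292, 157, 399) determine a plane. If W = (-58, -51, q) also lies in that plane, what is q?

Coplanarity requires XY · (XZ × XW) = 0.
XY = (-235, -212, -320), XZ = (203, 914, 796); the triple product is linear in q with coefficient -171754 and constant term -171754.
Setting it to zero: q = -1.

-1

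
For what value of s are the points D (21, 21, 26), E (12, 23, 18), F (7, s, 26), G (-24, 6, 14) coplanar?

13

Normal to plane DEG: n = (-144, 252, 225); plane equation n·P = 8118.
Requiring n·F = 8118: (252)s + (4842) = 8118.
So s = 13.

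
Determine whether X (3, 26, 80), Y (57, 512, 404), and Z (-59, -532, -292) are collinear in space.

Yes

XY = (54, 486, 324), XZ = (-62, -558, -372).
Each component of XZ is -31/27 times the corresponding component of XY, so XZ = -31/27·XY and the points are collinear.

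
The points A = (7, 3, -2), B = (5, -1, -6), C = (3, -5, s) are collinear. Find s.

-10

Collinearity requires AB × AC = 0; each component is linear in s.
The x-component gives (-4)s + (-40) = 0, so s = -10.
The remaining components then also vanish.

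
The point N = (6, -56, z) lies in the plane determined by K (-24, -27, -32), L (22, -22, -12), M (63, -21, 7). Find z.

A normal to the plane is n = KL × KM = (75, -54, -159).
N lies in the plane iff n · KN = 0.
This gives (-159)z + (-1272) = 0, so z = -8.

-8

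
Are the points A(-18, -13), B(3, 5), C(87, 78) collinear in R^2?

AB = (21, 18), AC = (105, 91).
det[AB; AC] = (21)(91) − (18)(105) = 21.
The determinant is nonzero, so they are not collinear.

No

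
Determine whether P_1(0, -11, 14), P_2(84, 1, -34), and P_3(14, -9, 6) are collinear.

Yes

P_1P_2 = (84, 12, -48), P_1P_3 = (14, 2, -8).
P_1P_2 × P_1P_3 = (0, 0, 0).
The cross product vanishes, so the three points are collinear.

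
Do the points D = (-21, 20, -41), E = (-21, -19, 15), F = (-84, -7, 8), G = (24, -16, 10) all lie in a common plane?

The four points are coplanar iff the 3×3 determinant with rows DE, DF, DG is zero.
Rows: (0, -39, 56), (-63, -27, 49), (45, -36, 51).
Expanding along the first row: (0)(387) − (-39)(-5418) + (56)(3483) = -16254.
Nonzero ⇒ not coplanar.

No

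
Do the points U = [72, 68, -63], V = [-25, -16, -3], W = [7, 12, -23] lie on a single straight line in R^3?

No

UV = (-97, -84, 60), UW = (-65, -56, 40).
Comparing components 3 and 1: (60)(-65) − (-97)(40) = -20 ≠ 0, so UV and UW are not parallel and the points are not collinear.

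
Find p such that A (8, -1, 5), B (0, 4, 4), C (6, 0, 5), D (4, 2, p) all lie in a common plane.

4

The points are coplanar iff AB · (AC × AD) = 0.
Expanding, this is linear in p: (2)p + (-8) = 0.
So p = 4.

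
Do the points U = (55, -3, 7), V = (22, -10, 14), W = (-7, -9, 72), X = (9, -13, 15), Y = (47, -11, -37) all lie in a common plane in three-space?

Yes

The plane through U, V, W has normal n = UV × UW = (-413, 1711, -236) and equation n·P = -29500.
Checking the remaining points: n·X = -29500, n·Y = -29500.
All equal -29500, so all 5 points lie in one plane.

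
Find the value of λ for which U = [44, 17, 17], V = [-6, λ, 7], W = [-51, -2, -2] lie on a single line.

7

Direction UW = (-95, -19, -19). From the x-coordinate of V, the parameter along the line is τ = (-6 − 44)/(-95) = 10/19.
Then λ = 17 + 10/19·(-19) = 7.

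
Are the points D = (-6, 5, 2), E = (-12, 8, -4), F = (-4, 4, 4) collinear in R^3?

DE = (-6, 3, -6), DF = (2, -1, 2).
Each component of DF is -1/3 times the corresponding component of DE, so DF = -1/3·DE and the points are collinear.

Yes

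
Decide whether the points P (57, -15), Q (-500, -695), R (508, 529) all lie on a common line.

PQ = (-557, -680), PR = (451, 544).
If collinear, PR would be a scalar multiple of PQ. But (-557)·(544) ≠ (-680)·(451) (difference 3672), so they are not parallel; the points are not collinear.

No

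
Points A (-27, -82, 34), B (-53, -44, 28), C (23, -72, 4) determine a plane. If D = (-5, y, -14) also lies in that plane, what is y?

The plane through A, B, C has equation −1080x − 1080y − 2160z = 44280.
Substituting D: (-1080)y + (35640) = 44280, so y = -8.

-8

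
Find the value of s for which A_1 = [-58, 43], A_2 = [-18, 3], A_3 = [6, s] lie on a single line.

The three points are collinear iff det[A_1A_2; A_1A_3] = 0.
This determinant is linear in s: (40)s + (840) = 0, so s = -21.

-21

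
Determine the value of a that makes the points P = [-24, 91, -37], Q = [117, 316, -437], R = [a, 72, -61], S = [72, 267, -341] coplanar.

57

Coplanarity ⇔ det[PQ; PR; PS] = 0.
Expanding, this is linear in a: (-2000)a + (114000) = 0.
So a = 57.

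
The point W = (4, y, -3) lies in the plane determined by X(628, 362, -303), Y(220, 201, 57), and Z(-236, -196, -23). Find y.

3

A normal to the plane is n = XY × XZ = (155800, -196800, 88560).
W lies in the plane iff n · XW = 0.
This gives (-196800)y + (590400) = 0, so y = 3.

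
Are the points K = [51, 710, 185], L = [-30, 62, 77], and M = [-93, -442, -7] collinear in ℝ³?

Yes

KL = (-81, -648, -108), KM = (-144, -1152, -192).
Each component of KM is 16/9 times the corresponding component of KL, so KM = 16/9·KL and the points are collinear.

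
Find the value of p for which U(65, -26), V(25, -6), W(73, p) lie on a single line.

Collinearity: (W − U) must be parallel to (V − U) = (-40, 20).
Cross-multiplying the components: (p − (-26))·(-40) = (8)·(20).
Solving gives p = -30.

-30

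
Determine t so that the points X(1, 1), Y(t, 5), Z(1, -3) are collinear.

1

The three points are collinear iff det[XY; XZ] = 0.
This determinant is linear in t: (-4)t + (4) = 0, so t = 1.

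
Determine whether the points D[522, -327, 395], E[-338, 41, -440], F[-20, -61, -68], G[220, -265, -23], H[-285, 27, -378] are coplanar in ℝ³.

No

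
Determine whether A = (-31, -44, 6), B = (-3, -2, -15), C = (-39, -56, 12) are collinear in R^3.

Yes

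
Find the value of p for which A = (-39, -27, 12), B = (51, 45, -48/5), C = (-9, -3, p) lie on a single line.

24/5

Collinearity requires AB × AC = 0; each component is linear in p.
The x-component gives (72)p + (-1728/5) = 0, so p = 24/5.
The remaining components then also vanish.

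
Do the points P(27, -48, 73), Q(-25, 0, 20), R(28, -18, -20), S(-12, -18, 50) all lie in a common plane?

No

A normal to the plane through P, Q, R is n = PQ × PR = (-2874, -4889, -1608).
The plane has equation n·X = 39690. For S: n·S = 42090.
42090 ≠ 39690, so S is off the plane.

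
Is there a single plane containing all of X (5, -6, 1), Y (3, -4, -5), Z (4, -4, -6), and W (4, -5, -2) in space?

Yes

The four points are coplanar iff the 3×3 determinant with rows XY, XZ, XW is zero.
Rows: (-2, 2, -6), (-1, 2, -7), (-1, 1, -3).
Expanding along the first row: (-2)(1) − (2)(-4) + (-6)(1) = 0.
Zero determinant ⇒ coplanar.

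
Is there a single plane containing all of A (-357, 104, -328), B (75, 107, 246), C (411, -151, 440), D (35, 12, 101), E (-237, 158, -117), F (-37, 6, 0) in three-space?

The plane through A, B, C has normal n = AB × AC = (148674, 109056, -112464) and equation n·P = -4846602.
Checking the remaining points: n·D = -4846602, n·E = -4846602, n·F = -4846602.
All equal -4846602, so all 6 points lie in one plane.

Yes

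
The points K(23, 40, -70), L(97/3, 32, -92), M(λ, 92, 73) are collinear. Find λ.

Collinearity requires KL × KM = 0; each component is linear in λ.
The y-component gives (-22)λ + (-2486/3) = 0, so λ = -113/3.
The remaining components then also vanish.

-113/3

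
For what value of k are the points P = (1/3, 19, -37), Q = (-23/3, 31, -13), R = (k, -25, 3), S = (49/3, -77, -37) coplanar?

-7/3

The points are coplanar iff PQ · (PR × PS) = 0.
Expanding, this is linear in k: (-2304)k + (-5376) = 0.
So k = -7/3.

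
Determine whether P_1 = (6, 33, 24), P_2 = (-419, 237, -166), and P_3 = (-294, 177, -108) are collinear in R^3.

P_1P_2 = (-425, 204, -190), P_1P_3 = (-300, 144, -132).
P_1P_2 × P_1P_3 = (432, 900, 0).
The cross product is nonzero, so the points do not lie on one line.

No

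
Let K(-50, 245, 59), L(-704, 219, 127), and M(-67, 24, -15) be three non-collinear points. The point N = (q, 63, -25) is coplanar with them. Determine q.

132

A normal to the plane is n = KL × KM = (16952, -49552, 144092).
N lies in the plane iff n · KN = 0.
This gives (16952)q + (-2237664) = 0, so q = 132.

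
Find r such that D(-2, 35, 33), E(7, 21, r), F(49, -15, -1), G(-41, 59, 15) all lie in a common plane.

11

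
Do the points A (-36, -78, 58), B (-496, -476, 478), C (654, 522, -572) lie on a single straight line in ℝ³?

No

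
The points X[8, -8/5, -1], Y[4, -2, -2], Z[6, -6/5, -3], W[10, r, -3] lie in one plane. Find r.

-2/5

Coplanarity ⇔ det[XY; XZ; XW] = 0.
Expanding, this is linear in r: (-6)r + (-12/5) = 0.
So r = -2/5.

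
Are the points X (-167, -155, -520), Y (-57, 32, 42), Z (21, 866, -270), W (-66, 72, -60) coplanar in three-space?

Yes

With X as base: XY = (110, 187, 562), XZ = (188, 1021, 250), XW = (101, 227, 460).
XZ × XW = (412910, -61230, -60445).
XY · (XZ × XW) = 0.
The scalar triple product vanishes, so the four points are coplanar.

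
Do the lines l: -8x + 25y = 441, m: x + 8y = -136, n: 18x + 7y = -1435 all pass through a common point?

No

Lines aᵢx + bᵢy = cᵢ with pairwise distinct directions are concurrent exactly when det[aᵢ bᵢ cᵢ] = 0.
Here the determinant is -1518.
Nonzero, so no common point exists.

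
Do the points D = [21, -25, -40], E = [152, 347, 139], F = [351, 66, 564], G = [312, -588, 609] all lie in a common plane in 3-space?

Yes

A normal to the plane through D, E, F is n = DE × DF = (208399, -20054, -110839).
The plane has equation n·P = 9311289. For G: n·G = 9311289.
Equal, so G lies in the plane and all four are coplanar.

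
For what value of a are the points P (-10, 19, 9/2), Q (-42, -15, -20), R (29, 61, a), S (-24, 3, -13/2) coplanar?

69/2

Normal to plane PQS: n = (-18, -9, 36); plane equation n·X = 171.
Requiring n·R = 171: (36)a + (-1071) = 171.
So a = 69/2.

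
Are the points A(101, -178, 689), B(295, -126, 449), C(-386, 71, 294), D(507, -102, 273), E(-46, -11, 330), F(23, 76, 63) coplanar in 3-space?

The plane through A, B, C has normal n = AB × AC = (39220, 193510, 73630) and equation n·P = 20247510.
Checking the remaining points: n·D = 20247510, n·E = 20365170, n·F = 20247510.
Since n·E = 20365170 ≠ 20247510, E is off the plane and the points are not all coplanar.

No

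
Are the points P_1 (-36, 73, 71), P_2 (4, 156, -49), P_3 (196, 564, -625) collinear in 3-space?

No

P_1P_2 = (40, 83, -120), P_1P_3 = (232, 491, -696).
Comparing components 2 and 3: (83)(-696) − (-120)(491) = 1152 ≠ 0, so P_1P_2 and P_1P_3 are not parallel and the points are not collinear.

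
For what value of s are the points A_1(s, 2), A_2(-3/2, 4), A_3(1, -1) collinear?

Collinearity: (A_1 − A_2) must be parallel to (A_3 − A_2) = (5/2, -5).
Cross-multiplying the components: (s − (-3/2))·(-5) = (-2)·(5/2).
Solving gives s = -1/2.

-1/2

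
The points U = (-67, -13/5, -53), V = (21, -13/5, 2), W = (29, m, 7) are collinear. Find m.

-13/5

Collinearity requires UV × UW = 0; each component is linear in m.
The x-component gives (-55)m + (-143) = 0, so m = -13/5.
The remaining components then also vanish.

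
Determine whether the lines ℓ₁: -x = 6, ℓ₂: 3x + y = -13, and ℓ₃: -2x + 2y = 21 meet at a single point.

The three lines meet at one point iff the augmented coefficient matrix [aᵢ bᵢ cᵢ] has rank < 3, i.e. its determinant vanishes.
Here the determinant is 1.
Nonzero, so no common point exists.

No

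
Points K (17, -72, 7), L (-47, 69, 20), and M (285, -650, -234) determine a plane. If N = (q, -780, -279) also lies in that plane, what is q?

345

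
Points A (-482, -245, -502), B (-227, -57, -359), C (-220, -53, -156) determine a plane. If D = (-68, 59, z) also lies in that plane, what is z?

-60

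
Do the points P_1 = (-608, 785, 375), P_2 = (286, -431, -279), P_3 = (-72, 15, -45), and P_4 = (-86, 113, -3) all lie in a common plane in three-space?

A normal to the plane through P_1, P_2, P_3 is n = P_1P_2 × P_1P_3 = (7140, 24936, -36604).
The plane has equation n·P = 1507140. For P_4: n·P_4 = 2313540.
2313540 ≠ 1507140, so P_4 is off the plane.

No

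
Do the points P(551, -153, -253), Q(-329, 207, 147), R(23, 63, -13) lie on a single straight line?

Yes

PQ = (-880, 360, 400), PR = (-528, 216, 240).
PQ × PR = (0, 0, 0).
The cross product vanishes, so the three points are collinear.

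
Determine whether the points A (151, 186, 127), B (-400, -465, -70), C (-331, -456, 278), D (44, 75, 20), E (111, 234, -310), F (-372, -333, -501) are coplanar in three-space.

No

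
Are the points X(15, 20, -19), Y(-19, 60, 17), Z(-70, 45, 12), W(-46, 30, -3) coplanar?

Yes

With X as base: XY = (-34, 40, 36), XZ = (-85, 25, 31), XW = (-61, 10, 16).
XZ × XW = (90, -531, 675).
XY · (XZ × XW) = 0.
The scalar triple product vanishes, so the four points are coplanar.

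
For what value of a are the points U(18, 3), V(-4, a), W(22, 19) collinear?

-85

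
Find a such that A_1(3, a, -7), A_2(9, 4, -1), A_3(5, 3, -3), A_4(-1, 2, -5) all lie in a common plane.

The points are coplanar iff A_1A_2 · (A_1A_3 × A_1A_4) = 0.
Expanding, this is linear in a: (-4)a + (4) = 0.
So a = 1.

1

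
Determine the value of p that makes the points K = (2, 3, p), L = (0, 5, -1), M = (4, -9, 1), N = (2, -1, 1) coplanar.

5

Coplanarity ⇔ det[KL; KM; KN] = 0.
Expanding, this is linear in p: (-4)p + (20) = 0.
So p = 5.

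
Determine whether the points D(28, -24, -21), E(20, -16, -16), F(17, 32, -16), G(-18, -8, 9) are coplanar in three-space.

Yes

The four points are coplanar iff the 3×3 determinant with rows DE, DF, DG is zero.
Rows: (-8, 8, 5), (-11, 56, 5), (-46, 16, 30).
Expanding along the first row: (-8)(1600) − (8)(-100) + (5)(2400) = 0.
Zero determinant ⇒ coplanar.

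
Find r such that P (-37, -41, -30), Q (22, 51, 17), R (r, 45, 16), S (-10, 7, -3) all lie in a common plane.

Normal to plane PQS: n = (228, -324, 348); plane equation n·X = -5592.
Requiring n·R = -5592: (228)r + (-9012) = -5592.
So r = 15.

15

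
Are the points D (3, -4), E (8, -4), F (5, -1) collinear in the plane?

No

DE = (5, 0), DF = (2, 3).
det[DE; DF] = (5)(3) − (0)(2) = 15.
The determinant is nonzero, so they are not collinear.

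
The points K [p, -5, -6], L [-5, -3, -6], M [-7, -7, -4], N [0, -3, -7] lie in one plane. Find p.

The points are coplanar iff KL · (KM × KN) = 0.
Expanding, this is linear in p: (-4)p + (-4) = 0.
So p = -1.

-1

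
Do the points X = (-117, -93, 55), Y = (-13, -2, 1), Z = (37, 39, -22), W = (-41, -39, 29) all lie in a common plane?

With X as base: XY = (104, 91, -54), XZ = (154, 132, -77), XW = (76, 54, -26).
XZ × XW = (726, -1848, -1716).
XY · (XZ × XW) = 0.
The scalar triple product vanishes, so the four points are coplanar.

Yes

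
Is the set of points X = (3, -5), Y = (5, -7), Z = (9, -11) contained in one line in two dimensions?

Yes

XY = (2, -2), XZ = (6, -6).
Checking proportionality: XZ = 3·XY, so the vectors are parallel and the points are collinear.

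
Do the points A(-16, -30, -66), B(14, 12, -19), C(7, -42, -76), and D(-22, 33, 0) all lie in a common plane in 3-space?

No

The four points are coplanar iff the 3×3 determinant with rows AB, AC, AD is zero.
Rows: (30, 42, 47), (23, -12, -10), (-6, 63, 66).
Expanding along the first row: (30)(-162) − (42)(1458) + (47)(1377) = -1377.
Nonzero ⇒ not coplanar.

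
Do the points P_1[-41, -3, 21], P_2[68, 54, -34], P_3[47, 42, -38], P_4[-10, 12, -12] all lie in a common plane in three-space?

The four points are coplanar iff the 3×3 determinant with rows P_1P_2, P_1P_3, P_1P_4 is zero.
Rows: (109, 57, -55), (88, 45, -59), (31, 15, -33).
Expanding along the first row: (109)(-600) − (57)(-1075) + (-55)(-75) = 0.
Zero determinant ⇒ coplanar.

Yes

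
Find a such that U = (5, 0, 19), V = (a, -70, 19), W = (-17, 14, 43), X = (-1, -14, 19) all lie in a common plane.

-25

The points are coplanar iff UV · (UW × UX) = 0.
Expanding, this is linear in a: (336)a + (8400) = 0.
So a = -25.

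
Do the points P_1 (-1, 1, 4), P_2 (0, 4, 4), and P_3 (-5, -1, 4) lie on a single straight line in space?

P_1P_2 = (1, 3, 0), P_1P_3 = (-4, -2, 0).
P_1P_2 × P_1P_3 = (0, 0, 10).
The cross product is nonzero, so the points do not lie on one line.

No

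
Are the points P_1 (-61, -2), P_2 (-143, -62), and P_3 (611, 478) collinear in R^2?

No

P_1P_2 = (-82, -60), P_1P_3 = (672, 480).
Twice the signed area of △P_1P_2P_3 is (-82)(480) − (-60)(672) = 960.
The area is nonzero, so the three points are not collinear.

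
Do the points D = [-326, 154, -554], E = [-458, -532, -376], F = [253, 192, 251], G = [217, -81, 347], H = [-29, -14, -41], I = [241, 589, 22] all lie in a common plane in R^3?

The plane through D, E, F has normal n = DE × DF = (-558994, 209322, 392178) and equation n·P = -2798980.
Checking the remaining points: n·G = -2171014, n·H = -2798980, n·I = -2798980.
Since n·G = -2171014 ≠ -2798980, G is off the plane and the points are not all coplanar.

No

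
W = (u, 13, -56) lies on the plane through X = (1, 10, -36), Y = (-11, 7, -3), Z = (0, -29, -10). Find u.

The plane through X, Y, Z has equation 1209x + 279y + 465z = -12741.
Substituting W: (1209)u + (-22413) = -12741, so u = 8.

8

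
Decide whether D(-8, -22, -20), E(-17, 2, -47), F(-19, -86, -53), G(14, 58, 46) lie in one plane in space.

A normal to the plane through D, E, F is n = DE × DF = (-2520, 0, 840).
The plane has equation n·P = 3360. For G: n·G = 3360.
Equal, so G lies in the plane and all four are coplanar.

Yes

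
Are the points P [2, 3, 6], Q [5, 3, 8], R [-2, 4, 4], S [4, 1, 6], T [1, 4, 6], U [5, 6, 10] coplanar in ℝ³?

The plane through P, Q, R has normal n = PQ × PR = (-2, -2, 3) and equation n·X = 8.
Checking the remaining points: n·S = 8, n·T = 8, n·U = 8.
All equal 8, so all 6 points lie in one plane.

Yes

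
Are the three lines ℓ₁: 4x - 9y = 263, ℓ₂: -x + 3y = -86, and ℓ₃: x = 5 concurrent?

The three lines meet at one point iff the augmented coefficient matrix [aᵢ bᵢ cᵢ] has rank < 3, i.e. its determinant vanishes.
Here the determinant is 0.
It vanishes, so the lines are concurrent at (5, -27).

Yes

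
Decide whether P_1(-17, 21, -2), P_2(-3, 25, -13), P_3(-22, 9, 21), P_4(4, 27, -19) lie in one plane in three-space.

With P_1 as base: P_1P_2 = (14, 4, -11), P_1P_3 = (-5, -12, 23), P_1P_4 = (21, 6, -17).
P_1P_3 × P_1P_4 = (66, 398, 222).
P_1P_2 · (P_1P_3 × P_1P_4) = 74.
Since 74 ≠ 0, the four points are not coplanar.

No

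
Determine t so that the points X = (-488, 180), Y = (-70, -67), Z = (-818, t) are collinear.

The three points are collinear iff det[XY; XZ] = 0.
This determinant is linear in t: (418)t + (-156750) = 0, so t = 375.

375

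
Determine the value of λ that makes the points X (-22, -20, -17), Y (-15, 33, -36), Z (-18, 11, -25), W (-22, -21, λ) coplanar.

Normal to plane XYZ: n = (165, -20, 5); plane equation n·P = -3315.
Requiring n·W = -3315: (5)λ + (-3210) = -3315.
So λ = -21.

-21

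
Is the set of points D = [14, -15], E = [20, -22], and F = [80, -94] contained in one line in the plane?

DE = (6, -7), DF = (66, -79).
Twice the signed area of △DEF is (6)(-79) − (-7)(66) = -12.
The area is nonzero, so the three points are not collinear.

No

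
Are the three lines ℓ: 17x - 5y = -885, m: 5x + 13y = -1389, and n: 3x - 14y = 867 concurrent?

Yes

The three lines meet at one point iff the augmented coefficient matrix [aᵢ bᵢ cᵢ] has rank < 3, i.e. its determinant vanishes.
Here the determinant is 0.
It vanishes, so the lines are concurrent at (-75, -78).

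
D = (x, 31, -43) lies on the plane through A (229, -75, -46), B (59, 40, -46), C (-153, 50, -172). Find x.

77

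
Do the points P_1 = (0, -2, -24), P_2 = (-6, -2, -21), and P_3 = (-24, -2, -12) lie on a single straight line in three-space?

Yes

P_1P_2 = (-6, 0, 3), P_1P_3 = (-24, 0, 12).
Each component of P_1P_3 is 4 times the corresponding component of P_1P_2, so P_1P_3 = 4·P_1P_2 and the points are collinear.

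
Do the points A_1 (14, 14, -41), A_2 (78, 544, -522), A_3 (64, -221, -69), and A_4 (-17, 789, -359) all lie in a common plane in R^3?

With A_1 as base: A_1A_2 = (64, 530, -481), A_1A_3 = (50, -235, -28), A_1A_4 = (-31, 775, -318).
A_1A_3 × A_1A_4 = (96430, 16768, 31465).
A_1A_2 · (A_1A_3 × A_1A_4) = -76105.
Since -76105 ≠ 0, the four points are not coplanar.

No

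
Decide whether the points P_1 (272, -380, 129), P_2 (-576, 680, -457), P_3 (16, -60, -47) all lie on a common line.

P_1P_2 = (-848, 1060, -586), P_1P_3 = (-256, 320, -176).
Comparing components 2 and 3: (1060)(-176) − (-586)(320) = 960 ≠ 0, so P_1P_2 and P_1P_3 are not parallel and the points are not collinear.

No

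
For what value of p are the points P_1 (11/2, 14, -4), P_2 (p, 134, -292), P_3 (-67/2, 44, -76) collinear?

Collinearity requires P_1P_2 × P_1P_3 = 0; each component is linear in p.
The y-component gives (72)p + (10836) = 0, so p = -301/2.
The remaining components then also vanish.

-301/2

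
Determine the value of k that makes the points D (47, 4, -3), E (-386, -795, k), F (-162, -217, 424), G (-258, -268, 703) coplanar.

Normal to plane DFG: n = (-39882, 17319, -10557); plane equation n·P = -1773507.
Requiring n·E = -1773507: (-10557)k + (1625847) = -1773507.
So k = 322.

322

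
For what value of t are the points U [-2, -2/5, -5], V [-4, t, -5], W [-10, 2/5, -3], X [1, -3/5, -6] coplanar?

Normal to plane UWX: n = (-2/5, -2, -4/5); plane equation n·P = 28/5.
Requiring n·V = 28/5: (-2)t + (28/5) = 28/5.
So t = 0.

0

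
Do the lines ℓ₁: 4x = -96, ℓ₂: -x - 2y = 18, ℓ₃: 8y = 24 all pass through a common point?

Intersecting ℓ₁ and ℓ₂: solving the 2×2 system gives (x, y) = (-24, 3).
Substitute into ℓ₃: (0)(-24) + (8)(3) = 24.
This equals 24, so (-24, 3) lies on all three lines and they are concurrent.

Yes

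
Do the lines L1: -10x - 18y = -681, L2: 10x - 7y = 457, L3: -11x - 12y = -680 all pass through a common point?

No

Lines aᵢx + bᵢy = cᵢ with pairwise distinct directions are concurrent exactly when det[aᵢ bᵢ cᵢ] = 0.
Here the determinant is -197.
Nonzero, so no common point exists.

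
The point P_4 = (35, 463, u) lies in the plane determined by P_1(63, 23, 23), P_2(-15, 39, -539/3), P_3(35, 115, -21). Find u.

The plane through P_1, P_2, P_3 has equation (53824/3)x + (6728/3)y − 6728z = 3081424/3.
Substituting P_4: (-6728)u + (4998904/3) = 3081424/3, so u = 95.

95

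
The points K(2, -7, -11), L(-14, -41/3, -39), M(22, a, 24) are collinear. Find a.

Direction KL = (-16, -20/3, -28). From the x-coordinate of M, the parameter along the line is τ = (22 − 2)/(-16) = -5/4.
Then a = (-7) + (-5/4)·(-20/3) = 4/3.

4/3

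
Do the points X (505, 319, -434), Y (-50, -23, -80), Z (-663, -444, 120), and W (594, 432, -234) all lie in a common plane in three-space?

Yes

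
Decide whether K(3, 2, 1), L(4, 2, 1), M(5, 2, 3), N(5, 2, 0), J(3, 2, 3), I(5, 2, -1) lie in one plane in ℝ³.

The plane through K, L, M has normal n = KL × KM = (0, -2, 0) and equation n·P = -4.
Checking the remaining points: n·N = -4, n·J = -4, n·I = -4.
All equal -4, so all 6 points lie in one plane.

Yes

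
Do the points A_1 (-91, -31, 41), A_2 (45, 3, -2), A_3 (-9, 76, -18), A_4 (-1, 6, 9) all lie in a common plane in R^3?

No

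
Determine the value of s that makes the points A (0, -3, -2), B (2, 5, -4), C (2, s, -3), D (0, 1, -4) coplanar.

The points are coplanar iff AB · (AC × AD) = 0.
Expanding, this is linear in s: (-4)s + (12) = 0.
So s = 3.

3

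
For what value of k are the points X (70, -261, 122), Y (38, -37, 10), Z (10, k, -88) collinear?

159

Collinearity requires XY × XZ = 0; each component is linear in k.
The x-component gives (112)k + (-17808) = 0, so k = 159.
The remaining components then also vanish.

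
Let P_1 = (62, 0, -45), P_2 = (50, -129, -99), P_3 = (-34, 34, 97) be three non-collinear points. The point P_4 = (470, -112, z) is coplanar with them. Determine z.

-631

The plane through P_1, P_2, P_3 has equation −16482x + 6888y − 12792z = -446244.
Substituting P_4: (-12792)z + (-8517996) = -446244, so z = -631.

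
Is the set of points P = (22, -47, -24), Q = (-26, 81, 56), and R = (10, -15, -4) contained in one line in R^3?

PQ = (-48, 128, 80), PR = (-12, 32, 20).
PQ × PR = (0, 0, 0).
The cross product vanishes, so the three points are collinear.

Yes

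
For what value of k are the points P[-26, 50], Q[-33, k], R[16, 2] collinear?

Collinearity: (Q − P) must be parallel to (R − P) = (42, -48).
Cross-multiplying the components: (k − 50)·(42) = (-7)·(-48).
Solving gives k = 58.

58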